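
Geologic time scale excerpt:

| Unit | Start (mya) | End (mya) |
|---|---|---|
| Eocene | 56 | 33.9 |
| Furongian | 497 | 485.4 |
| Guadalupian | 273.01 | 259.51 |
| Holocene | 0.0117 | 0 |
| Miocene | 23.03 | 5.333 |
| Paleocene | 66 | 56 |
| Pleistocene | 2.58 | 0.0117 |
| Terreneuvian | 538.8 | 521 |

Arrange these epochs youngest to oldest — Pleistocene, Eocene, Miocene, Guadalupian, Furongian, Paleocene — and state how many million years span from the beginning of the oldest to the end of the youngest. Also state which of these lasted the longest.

From the excerpt: Pleistocene 2.58–0.0117; Eocene 56–33.9; Miocene 23.03–5.333; Guadalupian 273.01–259.51; Furongian 497–485.4; Paleocene 66–56 (Ma).
Larger Ma is earlier, so the oldest is Furongian and the youngest is Pleistocene; youngest to oldest: Pleistocene, Miocene, Eocene, Paleocene, Guadalupian, Furongian.
Oldest start 497 minus youngest end 0.0117 gives 496.9883 Myr overall.
Individual lengths (start − end): Paleocene 10; Eocene 22.1; Miocene 17.697; Pleistocene 2.5683; Guadalupian 13.5; Furongian 11.6. The largest is Eocene at 22.1 Myr.

Pleistocene, Miocene, Eocene, Paleocene, Guadalupian, Furongian; total span 496.9883 Myr; longest is Eocene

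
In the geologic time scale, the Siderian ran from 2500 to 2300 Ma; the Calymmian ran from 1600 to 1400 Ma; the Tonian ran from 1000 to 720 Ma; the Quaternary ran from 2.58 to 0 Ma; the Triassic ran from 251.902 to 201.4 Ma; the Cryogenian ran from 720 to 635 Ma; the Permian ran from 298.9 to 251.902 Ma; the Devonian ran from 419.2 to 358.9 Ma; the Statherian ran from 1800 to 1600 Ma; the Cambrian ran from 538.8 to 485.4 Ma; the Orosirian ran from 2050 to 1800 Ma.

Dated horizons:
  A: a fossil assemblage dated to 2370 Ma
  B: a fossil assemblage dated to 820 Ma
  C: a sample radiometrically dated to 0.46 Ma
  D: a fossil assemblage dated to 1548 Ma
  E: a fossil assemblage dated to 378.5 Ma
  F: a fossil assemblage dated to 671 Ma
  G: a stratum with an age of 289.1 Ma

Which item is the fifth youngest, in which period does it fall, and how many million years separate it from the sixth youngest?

Sorted youngest-first by Ma: C (0.46), G (289.1), E (378.5), F (671), B (820), D (1548), A (2370).
The fifth youngest is B at 820 Ma, which lies in 1000–720 Ma: the Tonian.
The sixth youngest is D at 1548 Ma; separation = |820 − 1548| = 728 Myr.

B, in the Tonian; 728 million years to D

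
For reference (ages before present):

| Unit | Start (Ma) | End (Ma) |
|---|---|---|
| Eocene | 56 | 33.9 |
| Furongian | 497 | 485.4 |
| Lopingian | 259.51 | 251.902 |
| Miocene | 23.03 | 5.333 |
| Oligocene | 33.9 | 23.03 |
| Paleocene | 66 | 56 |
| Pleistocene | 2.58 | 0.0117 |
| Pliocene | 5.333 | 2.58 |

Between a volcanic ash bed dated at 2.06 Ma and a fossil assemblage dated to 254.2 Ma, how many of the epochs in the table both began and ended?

5

254.2 Ma sits inside the Lopingian (259.51–251.902) and 2.06 Ma inside the Pleistocene (2.58–0.0117); neither of those is wholly between the two dates.
The listed epochs lying completely between them are Paleocene, Eocene, Oligocene, Miocene, Pliocene — 5 in all.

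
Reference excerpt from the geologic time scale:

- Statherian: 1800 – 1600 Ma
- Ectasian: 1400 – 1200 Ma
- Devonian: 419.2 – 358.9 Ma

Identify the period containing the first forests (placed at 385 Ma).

385 Ma lies between 419.2 and 358.9 Ma, so it falls in the Devonian.

Devonian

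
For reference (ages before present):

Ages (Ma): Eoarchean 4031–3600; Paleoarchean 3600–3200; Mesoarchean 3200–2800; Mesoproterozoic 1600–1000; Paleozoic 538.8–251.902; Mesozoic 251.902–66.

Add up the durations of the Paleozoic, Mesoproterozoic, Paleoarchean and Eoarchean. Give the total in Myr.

1717.898 million years

Each duration: Paleozoic = 286.898; Mesoproterozoic = 600; Paleoarchean = 400; Eoarchean = 431.
Sum: 286.898 + 600 + 400 + 431 = 1717.898 Myr.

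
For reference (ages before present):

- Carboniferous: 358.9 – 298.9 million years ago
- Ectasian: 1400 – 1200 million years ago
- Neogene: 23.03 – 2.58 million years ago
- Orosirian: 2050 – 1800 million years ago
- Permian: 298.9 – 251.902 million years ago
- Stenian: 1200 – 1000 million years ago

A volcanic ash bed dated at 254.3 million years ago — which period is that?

254.3 Ma lies between 298.9 and 251.902 Ma, so it falls in the Permian.

Permian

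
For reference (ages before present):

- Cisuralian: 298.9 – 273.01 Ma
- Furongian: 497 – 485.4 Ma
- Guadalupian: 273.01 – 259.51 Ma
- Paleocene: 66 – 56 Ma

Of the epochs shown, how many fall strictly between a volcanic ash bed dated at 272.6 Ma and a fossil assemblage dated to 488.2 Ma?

1

The older date is 488.2 Ma and the younger is 272.6 Ma.
Epochs with start < 488.2 and end > 272.6 Ma: Cisuralian (298.9–273.01).
That is 1 complete epoch.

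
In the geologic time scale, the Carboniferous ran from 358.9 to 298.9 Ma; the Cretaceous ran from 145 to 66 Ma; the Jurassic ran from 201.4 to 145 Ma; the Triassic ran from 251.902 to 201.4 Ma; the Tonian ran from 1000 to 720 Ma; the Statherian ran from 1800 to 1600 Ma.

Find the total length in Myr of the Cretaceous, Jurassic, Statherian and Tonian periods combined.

Duration is start − end for each: (145 − 66) + (201.4 − 145) + (1800 − 1600) + (1000 − 720).
That is 79 + 56.4 + 200 + 280, which totals 615.4 million years.

615.4 million years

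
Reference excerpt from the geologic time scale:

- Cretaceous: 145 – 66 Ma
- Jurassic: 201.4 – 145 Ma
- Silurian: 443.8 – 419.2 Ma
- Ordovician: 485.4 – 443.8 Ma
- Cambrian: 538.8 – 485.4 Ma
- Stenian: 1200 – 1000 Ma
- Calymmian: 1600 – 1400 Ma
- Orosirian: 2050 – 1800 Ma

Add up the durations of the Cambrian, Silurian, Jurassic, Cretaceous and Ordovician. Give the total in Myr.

255 million years

Duration is start − end for each: (538.8 − 485.4) + (443.8 − 419.2) + (201.4 − 145) + (145 − 66) + (485.4 − 443.8).
That is 53.4 + 24.6 + 56.4 + 79 + 41.6, which totals 255 million years.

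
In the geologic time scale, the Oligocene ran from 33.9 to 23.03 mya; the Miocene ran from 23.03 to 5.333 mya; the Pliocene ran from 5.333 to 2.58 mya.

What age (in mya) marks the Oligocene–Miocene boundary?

The Oligocene ends and the Miocene begins at 23.03 mya.

23.03 mya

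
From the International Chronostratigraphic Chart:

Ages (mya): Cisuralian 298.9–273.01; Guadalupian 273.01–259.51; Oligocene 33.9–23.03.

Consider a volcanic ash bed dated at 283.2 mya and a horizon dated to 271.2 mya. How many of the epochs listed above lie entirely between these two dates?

The older date is 283.2 Ma and the younger is 271.2 Ma.
No epoch both begins after 283.2 Ma and ends before 271.2 Ma, so the count is 0.

0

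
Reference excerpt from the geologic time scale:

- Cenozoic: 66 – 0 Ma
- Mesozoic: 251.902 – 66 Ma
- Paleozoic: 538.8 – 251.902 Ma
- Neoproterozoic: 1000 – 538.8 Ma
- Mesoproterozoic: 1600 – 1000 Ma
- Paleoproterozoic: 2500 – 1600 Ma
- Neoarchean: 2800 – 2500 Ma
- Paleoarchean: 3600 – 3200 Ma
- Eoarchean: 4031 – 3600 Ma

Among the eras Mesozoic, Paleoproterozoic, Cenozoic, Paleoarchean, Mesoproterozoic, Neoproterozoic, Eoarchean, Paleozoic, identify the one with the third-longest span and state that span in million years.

Neoproterozoic, 461.2 million years

Durations: Mesozoic 185.902; Paleoproterozoic 900; Cenozoic 66; Paleoarchean 400; Mesoproterozoic 600; Neoproterozoic 461.2; Eoarchean 431; Paleozoic 286.898 Myr.
Sorted longest-first: Paleoproterozoic (900), Mesoproterozoic (600), Neoproterozoic (461.2), Eoarchean (431), Paleoarchean (400), Paleozoic (286.898), Mesozoic (185.902), Cenozoic (66).
The third longest is Neoproterozoic at 461.2 Myr.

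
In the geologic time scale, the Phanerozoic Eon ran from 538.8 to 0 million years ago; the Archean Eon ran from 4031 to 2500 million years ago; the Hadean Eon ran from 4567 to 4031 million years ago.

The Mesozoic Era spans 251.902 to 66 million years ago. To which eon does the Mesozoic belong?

Phanerozoic

The Mesozoic (251.902–66 Ma) lies entirely within 538.8–0 Ma, the Phanerozoic Eon.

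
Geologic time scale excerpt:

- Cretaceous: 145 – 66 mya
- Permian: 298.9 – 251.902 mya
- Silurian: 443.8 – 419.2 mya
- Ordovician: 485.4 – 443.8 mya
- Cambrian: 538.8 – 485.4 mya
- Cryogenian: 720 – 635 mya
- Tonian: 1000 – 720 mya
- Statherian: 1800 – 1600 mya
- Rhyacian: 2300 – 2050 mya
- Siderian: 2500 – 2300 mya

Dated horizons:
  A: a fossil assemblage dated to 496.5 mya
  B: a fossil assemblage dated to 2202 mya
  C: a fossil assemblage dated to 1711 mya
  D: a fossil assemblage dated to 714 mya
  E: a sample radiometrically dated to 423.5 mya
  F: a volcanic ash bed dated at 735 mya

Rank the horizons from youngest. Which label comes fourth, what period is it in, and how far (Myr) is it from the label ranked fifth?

Sorted youngest-first by Ma: E (423.5), A (496.5), D (714), F (735), C (1711), B (2202).
The fourth youngest is F at 735 Ma, which lies in 1000–720 Ma: the Tonian.
The fifth youngest is C at 1711 Ma; separation = |735 − 1711| = 976 Myr.

F, in the Tonian; 976 million years to C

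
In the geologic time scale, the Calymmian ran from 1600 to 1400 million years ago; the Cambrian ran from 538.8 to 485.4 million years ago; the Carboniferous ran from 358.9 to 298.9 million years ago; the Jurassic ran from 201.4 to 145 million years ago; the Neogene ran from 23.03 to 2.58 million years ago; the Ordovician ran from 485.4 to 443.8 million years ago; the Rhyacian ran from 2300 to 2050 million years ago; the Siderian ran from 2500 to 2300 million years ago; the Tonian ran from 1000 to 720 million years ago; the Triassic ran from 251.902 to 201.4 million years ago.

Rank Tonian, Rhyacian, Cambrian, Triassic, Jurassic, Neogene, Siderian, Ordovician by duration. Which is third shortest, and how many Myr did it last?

Triassic, 50.502 million years

Durations: Tonian 280; Rhyacian 250; Cambrian 53.4; Triassic 50.502; Jurassic 56.4; Neogene 20.45; Siderian 200; Ordovician 41.6 Myr.
Sorted shortest-first: Neogene (20.45), Ordovician (41.6), Triassic (50.502), Cambrian (53.4), Jurassic (56.4), Siderian (200), Rhyacian (250), Tonian (280).
The third shortest is Triassic at 50.502 Myr.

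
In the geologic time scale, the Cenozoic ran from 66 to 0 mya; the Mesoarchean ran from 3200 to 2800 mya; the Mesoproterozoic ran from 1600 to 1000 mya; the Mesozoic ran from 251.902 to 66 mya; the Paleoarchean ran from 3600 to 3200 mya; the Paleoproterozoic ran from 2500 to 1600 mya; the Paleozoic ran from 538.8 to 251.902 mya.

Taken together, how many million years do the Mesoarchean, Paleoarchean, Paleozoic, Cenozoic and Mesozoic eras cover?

Each duration: Mesoarchean = 400; Paleoarchean = 400; Paleozoic = 286.898; Cenozoic = 66; Mesozoic = 185.902.
Sum: 400 + 400 + 286.898 + 66 + 185.902 = 1338.8 Myr.

1338.8 million years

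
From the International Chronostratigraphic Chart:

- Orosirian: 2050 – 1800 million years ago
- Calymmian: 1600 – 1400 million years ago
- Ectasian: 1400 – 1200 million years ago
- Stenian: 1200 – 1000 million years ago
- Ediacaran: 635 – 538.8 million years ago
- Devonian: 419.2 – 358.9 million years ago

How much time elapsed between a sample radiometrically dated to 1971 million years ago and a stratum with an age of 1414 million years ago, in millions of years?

1971 − 1414 = 557 million years.

557 million years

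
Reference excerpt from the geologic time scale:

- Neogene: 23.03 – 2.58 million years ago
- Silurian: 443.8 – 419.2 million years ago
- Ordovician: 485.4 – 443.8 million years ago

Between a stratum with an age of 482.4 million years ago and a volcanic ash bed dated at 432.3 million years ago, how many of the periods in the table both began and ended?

The older date is 482.4 Ma and the younger is 432.3 Ma.
No period both begins after 482.4 Ma and ends before 432.3 Ma, so the count is 0.

0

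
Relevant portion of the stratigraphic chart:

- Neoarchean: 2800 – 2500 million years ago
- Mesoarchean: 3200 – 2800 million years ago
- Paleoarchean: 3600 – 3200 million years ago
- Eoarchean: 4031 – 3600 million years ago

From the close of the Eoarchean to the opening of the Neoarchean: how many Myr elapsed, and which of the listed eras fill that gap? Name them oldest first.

End of Eoarchean = 3600 Ma; start of Neoarchean = 2800 Ma.
Gap = 3600 − 2800 = 800 Myr.
Eras wholly inside 3600–2800 Ma: Paleoarchean (3600–3200), Mesoarchean (3200–2800).

800 million years; Paleoarchean, Mesoarchean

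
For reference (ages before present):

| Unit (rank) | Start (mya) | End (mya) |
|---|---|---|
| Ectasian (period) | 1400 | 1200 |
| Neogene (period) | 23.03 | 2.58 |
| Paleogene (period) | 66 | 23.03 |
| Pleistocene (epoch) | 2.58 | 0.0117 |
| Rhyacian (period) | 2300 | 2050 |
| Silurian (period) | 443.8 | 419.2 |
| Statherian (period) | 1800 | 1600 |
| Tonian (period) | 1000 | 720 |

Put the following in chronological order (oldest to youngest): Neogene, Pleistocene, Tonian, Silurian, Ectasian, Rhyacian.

Rhyacian → Ectasian → Tonian → Silurian → Neogene → Pleistocene

The oldest of these is Rhyacian (starts 2300 Ma) and the youngest is Pleistocene (ends 0.0117 Ma).
In between, by decreasing start age: Ectasian (1400), Tonian (1000), Silurian (443.8), Neogene (23.03).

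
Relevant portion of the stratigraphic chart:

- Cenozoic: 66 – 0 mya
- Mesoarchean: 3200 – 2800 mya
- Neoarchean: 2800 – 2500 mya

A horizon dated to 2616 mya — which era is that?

2616 Ma lies between 2800 and 2500 Ma, so it falls in the Neoarchean.

Neoarchean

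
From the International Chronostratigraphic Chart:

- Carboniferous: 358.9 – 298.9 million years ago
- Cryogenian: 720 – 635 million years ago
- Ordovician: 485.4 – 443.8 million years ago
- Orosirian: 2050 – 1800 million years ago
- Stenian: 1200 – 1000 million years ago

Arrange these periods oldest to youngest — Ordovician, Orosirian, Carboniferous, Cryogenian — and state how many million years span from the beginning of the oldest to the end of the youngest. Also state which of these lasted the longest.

From the excerpt: Ordovician 485.4–443.8; Orosirian 2050–1800; Carboniferous 358.9–298.9; Cryogenian 720–635 (Ma).
Larger Ma is earlier, so the oldest is Orosirian and the youngest is Carboniferous; oldest to youngest: Orosirian, Cryogenian, Ordovician, Carboniferous.
Oldest start 2050 minus youngest end 298.9 gives 1751.1 Myr overall.
Individual lengths (start − end): Cryogenian 85; Carboniferous 60; Orosirian 250; Ordovician 41.6. The largest is Orosirian at 250 Myr.

Orosirian → Cryogenian → Ordovician → Carboniferous; total span 1751.1 Myr; longest is Orosirian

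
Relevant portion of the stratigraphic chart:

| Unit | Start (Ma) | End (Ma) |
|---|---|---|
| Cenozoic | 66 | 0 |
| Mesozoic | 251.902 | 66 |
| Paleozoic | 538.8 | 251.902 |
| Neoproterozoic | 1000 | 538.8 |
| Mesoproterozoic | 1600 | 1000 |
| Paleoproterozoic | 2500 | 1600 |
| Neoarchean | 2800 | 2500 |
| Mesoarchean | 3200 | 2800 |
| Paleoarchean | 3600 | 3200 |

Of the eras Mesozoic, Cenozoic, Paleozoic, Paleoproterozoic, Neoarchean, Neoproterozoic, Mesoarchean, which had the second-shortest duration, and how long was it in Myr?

Mesozoic, 185.902 million years

Start − end for each: Mesozoic 251.902 − 66 = 185.902; Cenozoic 66 − 0 = 66; Paleozoic 538.8 − 251.902 = 286.898; Paleoproterozoic 2500 − 1600 = 900; Neoarchean 2800 − 2500 = 300; Neoproterozoic 1000 − 538.8 = 461.2; Mesoarchean 3200 − 2800 = 400.
Ranking these from shortest: Cenozoic < Mesozoic < Paleozoic < Neoarchean < Mesoarchean < Neoproterozoic < Paleoproterozoic.
Position 2 in that ranking is Mesozoic, which lasted 185.902 Myr.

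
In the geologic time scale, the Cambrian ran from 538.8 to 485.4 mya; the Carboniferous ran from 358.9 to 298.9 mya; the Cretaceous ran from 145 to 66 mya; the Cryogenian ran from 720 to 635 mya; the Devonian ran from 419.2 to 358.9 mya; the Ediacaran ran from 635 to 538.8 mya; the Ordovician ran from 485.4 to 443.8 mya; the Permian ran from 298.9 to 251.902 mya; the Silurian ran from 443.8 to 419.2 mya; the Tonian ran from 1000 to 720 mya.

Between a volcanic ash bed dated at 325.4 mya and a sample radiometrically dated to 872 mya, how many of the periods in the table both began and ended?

6

872 Ma sits inside the Tonian (1000–720) and 325.4 Ma inside the Carboniferous (358.9–298.9); neither of those is wholly between the two dates.
The listed periods lying completely between them are Cryogenian, Ediacaran, Cambrian, Ordovician, Silurian, Devonian — 6 in all.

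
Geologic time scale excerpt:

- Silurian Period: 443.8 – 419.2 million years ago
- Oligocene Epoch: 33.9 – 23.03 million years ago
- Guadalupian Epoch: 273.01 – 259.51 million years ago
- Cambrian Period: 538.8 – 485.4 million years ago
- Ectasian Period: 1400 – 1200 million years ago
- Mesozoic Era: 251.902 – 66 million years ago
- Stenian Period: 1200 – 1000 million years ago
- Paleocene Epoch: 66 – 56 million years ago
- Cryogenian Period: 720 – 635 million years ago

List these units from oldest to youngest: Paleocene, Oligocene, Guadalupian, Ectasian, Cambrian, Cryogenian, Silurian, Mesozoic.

Sorting by start age (descending Ma, since larger Ma = older): Ectasian start 1400, Cryogenian start 720, Cambrian start 538.8, Silurian start 443.8, Guadalupian start 273.01, Mesozoic start 251.902, Paleocene start 66, Oligocene start 33.9.

Ectasian, Cryogenian, Cambrian, Silurian, Guadalupian, Mesozoic, Paleocene, Oligocene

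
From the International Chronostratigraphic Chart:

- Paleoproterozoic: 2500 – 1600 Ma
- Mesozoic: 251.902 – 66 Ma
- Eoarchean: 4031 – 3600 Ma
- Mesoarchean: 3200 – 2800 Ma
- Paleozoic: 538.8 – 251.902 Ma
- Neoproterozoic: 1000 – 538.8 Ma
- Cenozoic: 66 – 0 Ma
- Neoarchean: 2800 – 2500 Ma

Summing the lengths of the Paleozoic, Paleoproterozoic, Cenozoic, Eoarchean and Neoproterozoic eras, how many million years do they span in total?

2145.098 million years

Duration is start − end for each: (538.8 − 251.902) + (2500 − 1600) + (66 − 0) + (4031 − 3600) + (1000 − 538.8).
That is 286.898 + 900 + 66 + 431 + 461.2, which totals 2145.098 million years.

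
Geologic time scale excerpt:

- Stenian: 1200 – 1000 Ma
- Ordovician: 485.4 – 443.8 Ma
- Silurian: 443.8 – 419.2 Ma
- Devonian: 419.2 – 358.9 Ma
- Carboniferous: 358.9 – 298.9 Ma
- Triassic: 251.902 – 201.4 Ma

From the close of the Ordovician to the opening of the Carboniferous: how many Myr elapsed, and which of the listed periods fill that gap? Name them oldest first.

End of Ordovician = 443.8 Ma; start of Carboniferous = 358.9 Ma.
Gap = 443.8 − 358.9 = 84.9 Myr.
Periods wholly inside 443.8–358.9 Ma: Silurian (443.8–419.2), Devonian (419.2–358.9).

84.9 million years; Silurian, Devonian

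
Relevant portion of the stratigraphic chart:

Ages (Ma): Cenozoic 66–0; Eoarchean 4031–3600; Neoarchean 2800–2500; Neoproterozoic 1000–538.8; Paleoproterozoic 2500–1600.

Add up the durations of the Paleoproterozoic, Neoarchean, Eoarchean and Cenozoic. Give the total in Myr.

Each duration: Paleoproterozoic = 900; Neoarchean = 300; Eoarchean = 431; Cenozoic = 66.
Sum: 900 + 300 + 431 + 66 = 1697 Myr.

1697 million years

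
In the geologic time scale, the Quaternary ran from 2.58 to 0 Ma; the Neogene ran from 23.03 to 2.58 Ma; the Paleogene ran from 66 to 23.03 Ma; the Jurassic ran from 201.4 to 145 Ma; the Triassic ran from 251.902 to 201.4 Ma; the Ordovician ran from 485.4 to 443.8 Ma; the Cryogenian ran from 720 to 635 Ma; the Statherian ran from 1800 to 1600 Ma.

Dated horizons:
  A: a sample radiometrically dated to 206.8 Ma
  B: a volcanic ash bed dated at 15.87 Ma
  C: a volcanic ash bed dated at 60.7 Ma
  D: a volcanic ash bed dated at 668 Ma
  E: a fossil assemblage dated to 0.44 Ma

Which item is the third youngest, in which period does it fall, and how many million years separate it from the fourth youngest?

C, in the Paleogene; 146.1 million years to A

Smaller Ma means younger, so youngest first: E 0.44 < B 15.87 < C 60.7 < A 206.8 < D 668.
Counting 3 along gives C (60.7 Ma); the excerpt puts that inside the Paleogene, 66–23.03 Ma.
Next in line is A (206.8 Ma), and 206.8 − 60.7 = 146.1 Myr.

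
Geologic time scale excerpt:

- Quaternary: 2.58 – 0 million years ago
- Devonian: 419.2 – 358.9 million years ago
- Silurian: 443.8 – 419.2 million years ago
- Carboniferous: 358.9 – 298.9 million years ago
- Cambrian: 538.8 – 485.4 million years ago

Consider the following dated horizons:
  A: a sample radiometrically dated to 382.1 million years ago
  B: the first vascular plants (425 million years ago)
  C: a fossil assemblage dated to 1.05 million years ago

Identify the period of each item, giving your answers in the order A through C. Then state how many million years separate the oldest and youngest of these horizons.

A — Devonian; B — Silurian; C — Quaternary; span 423.95 million years

A: 382.1 Ma lies in 419.2–358.9 Ma, so Devonian.
B: 425 Ma lies in 443.8–419.2 Ma, so Silurian.
C: 1.05 Ma lies in 2.58–0 Ma, so Quaternary.
Oldest = 425 Ma, youngest = 1.05 Ma → span 423.95 Myr.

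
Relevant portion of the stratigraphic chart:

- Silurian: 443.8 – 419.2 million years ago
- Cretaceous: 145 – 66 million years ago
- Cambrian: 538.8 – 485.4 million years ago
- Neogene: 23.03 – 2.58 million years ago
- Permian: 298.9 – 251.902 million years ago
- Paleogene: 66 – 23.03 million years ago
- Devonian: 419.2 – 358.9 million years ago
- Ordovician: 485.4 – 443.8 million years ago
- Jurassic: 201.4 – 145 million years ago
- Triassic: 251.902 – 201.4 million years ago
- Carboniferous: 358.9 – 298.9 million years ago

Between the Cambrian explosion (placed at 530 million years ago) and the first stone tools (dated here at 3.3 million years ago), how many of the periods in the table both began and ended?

The older date is 530 Ma and the younger is 3.3 Ma.
Periods with start < 530 and end > 3.3 Ma: Ordovician (485.4–443.8), Silurian (443.8–419.2), Devonian (419.2–358.9), Carboniferous (358.9–298.9), Permian (298.9–251.902), Triassic (251.902–201.4), Jurassic (201.4–145), Cretaceous (145–66), Paleogene (66–23.03).
That is 9 complete periods.

9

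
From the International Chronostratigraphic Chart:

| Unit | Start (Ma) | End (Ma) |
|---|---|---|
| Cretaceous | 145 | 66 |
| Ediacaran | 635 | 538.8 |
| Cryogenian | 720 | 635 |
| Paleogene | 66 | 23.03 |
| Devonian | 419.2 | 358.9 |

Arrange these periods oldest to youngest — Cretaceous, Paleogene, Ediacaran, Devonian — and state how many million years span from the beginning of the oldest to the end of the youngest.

Start ages (Ma): Ediacaran 635, Devonian 419.2, Cretaceous 145, Paleogene 66.
Ordered oldest to youngest: Ediacaran, Devonian, Cretaceous, Paleogene.
Span = 635 − 23.03 = 611.97 Myr.

Ediacaran, Devonian, Cretaceous, Paleogene; total span 611.97 Myr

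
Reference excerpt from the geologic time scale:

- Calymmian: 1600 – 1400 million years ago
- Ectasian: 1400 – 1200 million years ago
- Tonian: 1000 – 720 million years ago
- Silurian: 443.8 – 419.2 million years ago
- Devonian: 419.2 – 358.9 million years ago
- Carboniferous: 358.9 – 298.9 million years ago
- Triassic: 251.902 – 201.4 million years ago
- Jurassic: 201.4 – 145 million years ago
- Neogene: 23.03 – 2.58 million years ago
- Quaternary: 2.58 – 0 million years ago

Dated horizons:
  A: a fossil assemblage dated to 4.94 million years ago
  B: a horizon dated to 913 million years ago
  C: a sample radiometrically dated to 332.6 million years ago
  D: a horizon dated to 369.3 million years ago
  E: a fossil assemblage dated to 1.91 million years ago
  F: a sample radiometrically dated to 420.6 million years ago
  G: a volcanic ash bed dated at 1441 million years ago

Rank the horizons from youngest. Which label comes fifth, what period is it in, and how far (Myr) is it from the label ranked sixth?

F, in the Silurian; 492.4 million years to B

Smaller Ma means younger, so youngest first: E 1.91 < A 4.94 < C 332.6 < D 369.3 < F 420.6 < B 913 < G 1441.
Counting 5 along gives F (420.6 Ma); the excerpt puts that inside the Silurian, 443.8–419.2 Ma.
Next in line is B (913 Ma), and 913 − 420.6 = 492.4 Myr.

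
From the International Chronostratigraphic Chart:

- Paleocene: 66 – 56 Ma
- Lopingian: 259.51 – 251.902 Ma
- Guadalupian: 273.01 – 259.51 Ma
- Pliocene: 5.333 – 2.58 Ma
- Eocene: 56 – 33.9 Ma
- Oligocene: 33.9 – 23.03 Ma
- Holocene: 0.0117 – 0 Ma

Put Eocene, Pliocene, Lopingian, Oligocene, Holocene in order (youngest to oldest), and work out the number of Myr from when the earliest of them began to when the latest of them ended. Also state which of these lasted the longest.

Start ages (Ma): Lopingian 259.51, Eocene 56, Oligocene 33.9, Pliocene 5.333, Holocene 0.0117.
Ordered youngest to oldest: Holocene, Pliocene, Oligocene, Eocene, Lopingian.
Span = 259.51 − 0 = 259.51 Myr.
Durations: Eocene 22.1, Pliocene 2.753, Holocene 0.0117, Oligocene 10.87, Lopingian 7.608 → longest is Eocene (22.1 Myr).

Holocene, Pliocene, Oligocene, Eocene, Lopingian; total span 259.51 Myr; longest is Eocene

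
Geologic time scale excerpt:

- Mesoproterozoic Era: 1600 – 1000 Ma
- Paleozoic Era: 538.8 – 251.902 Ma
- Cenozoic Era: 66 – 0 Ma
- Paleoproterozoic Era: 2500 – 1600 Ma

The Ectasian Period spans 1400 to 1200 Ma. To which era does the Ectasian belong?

The Ectasian (1400–1200 Ma) lies entirely within 1600–1000 Ma, the Mesoproterozoic Era.

Mesoproterozoic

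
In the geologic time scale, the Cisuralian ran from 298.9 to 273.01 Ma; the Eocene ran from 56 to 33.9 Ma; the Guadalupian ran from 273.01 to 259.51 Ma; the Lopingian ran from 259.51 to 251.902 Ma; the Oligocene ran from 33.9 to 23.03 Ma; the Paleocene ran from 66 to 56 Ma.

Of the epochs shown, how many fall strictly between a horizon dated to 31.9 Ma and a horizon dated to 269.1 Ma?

269.1 Ma sits inside the Guadalupian (273.01–259.51) and 31.9 Ma inside the Oligocene (33.9–23.03); neither of those is wholly between the two dates.
The listed epochs lying completely between them are Lopingian, Paleocene, Eocene — 3 in all.

3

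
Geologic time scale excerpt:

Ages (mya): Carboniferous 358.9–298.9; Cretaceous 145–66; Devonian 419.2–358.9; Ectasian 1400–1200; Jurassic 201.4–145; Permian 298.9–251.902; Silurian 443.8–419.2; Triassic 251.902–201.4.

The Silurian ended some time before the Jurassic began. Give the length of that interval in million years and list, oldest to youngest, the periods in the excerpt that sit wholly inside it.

217.8 million years; Devonian, Carboniferous, Permian, Triassic

End of Silurian = 419.2 Ma; start of Jurassic = 201.4 Ma.
Gap = 419.2 − 201.4 = 217.8 Myr.
Periods wholly inside 419.2–201.4 Ma: Devonian (419.2–358.9), Carboniferous (358.9–298.9), Permian (298.9–251.902), Triassic (251.902–201.4).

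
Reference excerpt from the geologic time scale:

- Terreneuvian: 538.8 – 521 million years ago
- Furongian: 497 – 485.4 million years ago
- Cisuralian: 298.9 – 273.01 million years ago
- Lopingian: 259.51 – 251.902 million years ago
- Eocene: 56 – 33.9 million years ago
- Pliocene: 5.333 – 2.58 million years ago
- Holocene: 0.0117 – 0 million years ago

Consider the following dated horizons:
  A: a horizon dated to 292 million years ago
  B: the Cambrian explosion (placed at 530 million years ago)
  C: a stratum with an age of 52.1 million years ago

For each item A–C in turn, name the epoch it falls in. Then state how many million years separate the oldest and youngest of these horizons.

A — Cisuralian; B — Terreneuvian; C — Eocene; span 477.9 million years

A: 292 Ma lies in 298.9–273.01 Ma, so Cisuralian.
B: 530 Ma lies in 538.8–521 Ma, so Terreneuvian.
C: 52.1 Ma lies in 56–33.9 Ma, so Eocene.
Oldest = 530 Ma, youngest = 52.1 Ma → span 477.9 Myr.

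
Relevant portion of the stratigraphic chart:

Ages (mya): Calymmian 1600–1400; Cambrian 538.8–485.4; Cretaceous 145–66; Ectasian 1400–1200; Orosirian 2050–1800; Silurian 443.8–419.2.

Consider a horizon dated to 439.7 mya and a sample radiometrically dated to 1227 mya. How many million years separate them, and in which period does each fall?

Elapsed time: 1227 − 439.7 = 787.3 Myr.
439.7 Ma lies within 443.8–419.2 Ma: Silurian.
1227 Ma lies within 1400–1200 Ma: Ectasian.

787.3 million years apart; the first in the Silurian, the second in the Ectasian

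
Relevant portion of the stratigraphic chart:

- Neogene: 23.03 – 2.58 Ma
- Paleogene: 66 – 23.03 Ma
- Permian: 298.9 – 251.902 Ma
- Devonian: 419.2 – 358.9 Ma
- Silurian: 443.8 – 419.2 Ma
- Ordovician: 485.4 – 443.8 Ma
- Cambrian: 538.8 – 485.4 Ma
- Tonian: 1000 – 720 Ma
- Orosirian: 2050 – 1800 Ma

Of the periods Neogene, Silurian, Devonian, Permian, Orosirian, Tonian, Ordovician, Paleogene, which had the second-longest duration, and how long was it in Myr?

Start − end for each: Neogene 23.03 − 2.58 = 20.45; Silurian 443.8 − 419.2 = 24.6; Devonian 419.2 − 358.9 = 60.3; Permian 298.9 − 251.902 = 46.998; Orosirian 2050 − 1800 = 250; Tonian 1000 − 720 = 280; Ordovician 485.4 − 443.8 = 41.6; Paleogene 66 − 23.03 = 42.97.
Ranking these from longest: Tonian > Orosirian > Devonian > Permian > Paleogene > Ordovician > Silurian > Neogene.
Position 2 in that ranking is Orosirian, which lasted 250 Myr.

Orosirian, 250 million years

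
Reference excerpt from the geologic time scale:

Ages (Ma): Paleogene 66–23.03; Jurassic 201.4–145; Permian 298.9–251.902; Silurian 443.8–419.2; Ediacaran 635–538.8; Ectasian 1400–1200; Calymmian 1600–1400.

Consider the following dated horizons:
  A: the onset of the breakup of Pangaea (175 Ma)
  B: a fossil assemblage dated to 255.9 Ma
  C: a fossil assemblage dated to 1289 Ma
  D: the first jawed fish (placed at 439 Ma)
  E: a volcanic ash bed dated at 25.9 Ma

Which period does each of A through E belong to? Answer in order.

A — Jurassic; B — Permian; C — Ectasian; D — Silurian; E — Paleogene

A: 175 Ma lies in 201.4–145 Ma, so Jurassic.
B: 255.9 Ma lies in 298.9–251.902 Ma, so Permian.
C: 1289 Ma lies in 1400–1200 Ma, so Ectasian.
D: 439 Ma lies in 443.8–419.2 Ma, so Silurian.
E: 25.9 Ma lies in 66–23.03 Ma, so Paleogene.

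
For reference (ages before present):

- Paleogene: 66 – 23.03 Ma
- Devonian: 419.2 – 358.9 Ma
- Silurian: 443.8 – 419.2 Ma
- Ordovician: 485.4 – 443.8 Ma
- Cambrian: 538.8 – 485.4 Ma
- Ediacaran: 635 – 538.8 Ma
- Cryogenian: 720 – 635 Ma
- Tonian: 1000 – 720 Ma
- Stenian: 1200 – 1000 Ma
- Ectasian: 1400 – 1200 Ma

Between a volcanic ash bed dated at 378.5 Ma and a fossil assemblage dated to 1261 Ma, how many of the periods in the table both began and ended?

The older date is 1261 Ma and the younger is 378.5 Ma.
Periods with start < 1261 and end > 378.5 Ma: Stenian (1200–1000), Tonian (1000–720), Cryogenian (720–635), Ediacaran (635–538.8), Cambrian (538.8–485.4), Ordovician (485.4–443.8), Silurian (443.8–419.2).
That is 7 complete periods.

7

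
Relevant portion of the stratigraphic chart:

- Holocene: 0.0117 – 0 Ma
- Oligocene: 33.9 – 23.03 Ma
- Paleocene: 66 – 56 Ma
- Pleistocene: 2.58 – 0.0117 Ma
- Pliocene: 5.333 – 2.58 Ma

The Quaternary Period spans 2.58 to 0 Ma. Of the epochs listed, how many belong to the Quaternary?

Epochs inside 2.58–0 Ma: Pleistocene, Holocene — 2 in total.

2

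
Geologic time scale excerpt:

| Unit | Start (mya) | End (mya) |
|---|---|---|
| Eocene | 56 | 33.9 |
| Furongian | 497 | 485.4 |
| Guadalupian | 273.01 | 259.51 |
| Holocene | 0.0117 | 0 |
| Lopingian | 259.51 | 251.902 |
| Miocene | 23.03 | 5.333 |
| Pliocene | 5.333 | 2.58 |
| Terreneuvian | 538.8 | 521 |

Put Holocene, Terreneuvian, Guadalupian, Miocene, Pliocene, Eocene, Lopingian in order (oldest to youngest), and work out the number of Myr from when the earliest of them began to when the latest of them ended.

From the excerpt: Holocene 0.0117–0; Terreneuvian 538.8–521; Guadalupian 273.01–259.51; Miocene 23.03–5.333; Pliocene 5.333–2.58; Eocene 56–33.9; Lopingian 259.51–251.902 (Ma).
Larger Ma is earlier, so the oldest is Terreneuvian and the youngest is Holocene; oldest to youngest: Terreneuvian, Guadalupian, Lopingian, Eocene, Miocene, Pliocene, Holocene.
Oldest start 538.8 minus youngest end 0 gives 538.8 Myr overall.

Terreneuvian, Guadalupian, Lopingian, Eocene, Miocene, Pliocene, Holocene; total span 538.8 Myr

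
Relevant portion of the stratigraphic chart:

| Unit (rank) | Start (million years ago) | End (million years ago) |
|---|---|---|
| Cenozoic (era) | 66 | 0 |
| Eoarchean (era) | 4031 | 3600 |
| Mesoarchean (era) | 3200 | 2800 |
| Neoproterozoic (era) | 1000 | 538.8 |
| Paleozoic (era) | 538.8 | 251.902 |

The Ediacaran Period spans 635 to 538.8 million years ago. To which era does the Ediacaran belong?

Neoproterozoic

The Ediacaran (635–538.8 Ma) lies entirely within 1000–538.8 Ma, the Neoproterozoic Era.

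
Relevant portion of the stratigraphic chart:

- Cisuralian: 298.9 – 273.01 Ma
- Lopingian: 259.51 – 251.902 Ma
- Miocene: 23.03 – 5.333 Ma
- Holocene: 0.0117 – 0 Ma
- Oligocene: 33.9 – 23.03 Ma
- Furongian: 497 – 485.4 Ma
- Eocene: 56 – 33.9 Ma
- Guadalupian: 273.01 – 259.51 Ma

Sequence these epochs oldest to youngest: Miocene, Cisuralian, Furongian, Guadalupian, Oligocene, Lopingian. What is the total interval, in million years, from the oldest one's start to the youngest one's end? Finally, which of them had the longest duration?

Furongian, Cisuralian, Guadalupian, Lopingian, Oligocene, Miocene; total span 491.667 Myr; longest is Cisuralian

Start ages (Ma): Furongian 497, Cisuralian 298.9, Guadalupian 273.01, Lopingian 259.51, Oligocene 33.9, Miocene 23.03.
Ordered oldest to youngest: Furongian, Cisuralian, Guadalupian, Lopingian, Oligocene, Miocene.
Span = 497 − 5.333 = 491.667 Myr.
Durations: Lopingian 7.608, Cisuralian 25.89, Guadalupian 13.5, Miocene 17.697, Oligocene 10.87, Furongian 11.6 → longest is Cisuralian (25.89 Myr).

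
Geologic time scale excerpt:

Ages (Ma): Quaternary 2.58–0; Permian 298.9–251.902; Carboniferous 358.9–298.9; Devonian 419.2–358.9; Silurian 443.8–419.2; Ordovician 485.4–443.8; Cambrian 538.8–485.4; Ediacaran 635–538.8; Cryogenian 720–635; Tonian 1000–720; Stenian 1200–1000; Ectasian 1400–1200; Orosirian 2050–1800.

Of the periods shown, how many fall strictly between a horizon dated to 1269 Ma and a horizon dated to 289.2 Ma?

9

The older date is 1269 Ma and the younger is 289.2 Ma.
Periods with start < 1269 and end > 289.2 Ma: Stenian (1200–1000), Tonian (1000–720), Cryogenian (720–635), Ediacaran (635–538.8), Cambrian (538.8–485.4), Ordovician (485.4–443.8), Silurian (443.8–419.2), Devonian (419.2–358.9), Carboniferous (358.9–298.9).
That is 9 complete periods.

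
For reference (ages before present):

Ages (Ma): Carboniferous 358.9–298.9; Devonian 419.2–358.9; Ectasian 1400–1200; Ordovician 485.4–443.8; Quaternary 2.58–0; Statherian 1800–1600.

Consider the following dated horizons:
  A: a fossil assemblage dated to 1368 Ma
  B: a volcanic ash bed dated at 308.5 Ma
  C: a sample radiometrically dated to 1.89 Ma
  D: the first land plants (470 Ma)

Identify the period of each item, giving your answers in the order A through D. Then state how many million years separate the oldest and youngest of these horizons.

A — Ectasian; B — Carboniferous; C — Quaternary; D — Ordovician; span 1366.11 million years

Match each age against the start–end ranges in the excerpt: A = 1368 Ma → Ectasian (1400–1200); B = 308.5 Ma → Carboniferous (358.9–298.9); C = 1.89 Ma → Quaternary (2.58–0); D = 470 Ma → Ordovician (485.4–443.8).
The largest age is 1368 Ma and the smallest is 1.89 Ma; their difference is 1366.11 Myr.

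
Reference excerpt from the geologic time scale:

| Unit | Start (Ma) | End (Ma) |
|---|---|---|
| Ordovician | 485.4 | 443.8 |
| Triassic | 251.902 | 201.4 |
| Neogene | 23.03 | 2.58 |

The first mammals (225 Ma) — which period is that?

Triassic

225 Ma lies between 251.902 and 201.4 Ma, so it falls in the Triassic.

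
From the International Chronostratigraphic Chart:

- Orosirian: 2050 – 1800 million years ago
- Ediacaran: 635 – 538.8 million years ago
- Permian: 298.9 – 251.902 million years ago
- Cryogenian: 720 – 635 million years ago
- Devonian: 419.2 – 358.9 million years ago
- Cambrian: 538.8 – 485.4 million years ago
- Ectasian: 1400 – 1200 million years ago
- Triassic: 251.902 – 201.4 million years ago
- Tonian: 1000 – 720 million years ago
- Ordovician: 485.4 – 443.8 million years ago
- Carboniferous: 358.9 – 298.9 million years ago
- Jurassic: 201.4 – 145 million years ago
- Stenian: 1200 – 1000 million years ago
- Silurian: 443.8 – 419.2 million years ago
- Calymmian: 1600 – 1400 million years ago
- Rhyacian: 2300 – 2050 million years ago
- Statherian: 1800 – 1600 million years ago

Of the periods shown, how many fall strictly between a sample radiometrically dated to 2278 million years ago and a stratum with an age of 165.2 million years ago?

2278 Ma sits inside the Rhyacian (2300–2050) and 165.2 Ma inside the Jurassic (201.4–145); neither of those is wholly between the two dates.
The listed periods lying completely between them are Orosirian, Statherian, Calymmian, Ectasian, Stenian, Tonian, Cryogenian, Ediacaran, Cambrian, Ordovician, Silurian, Devonian, Carboniferous, Permian, Triassic — 15 in all.

15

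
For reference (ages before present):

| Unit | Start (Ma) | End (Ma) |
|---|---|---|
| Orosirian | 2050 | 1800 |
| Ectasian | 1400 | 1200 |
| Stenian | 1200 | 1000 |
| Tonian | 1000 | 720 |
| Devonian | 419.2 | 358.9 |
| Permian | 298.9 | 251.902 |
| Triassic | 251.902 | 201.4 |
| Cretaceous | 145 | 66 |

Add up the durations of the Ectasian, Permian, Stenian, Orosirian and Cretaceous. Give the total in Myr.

Duration is start − end for each: (1400 − 1200) + (298.9 − 251.902) + (1200 − 1000) + (2050 − 1800) + (145 − 66).
That is 200 + 46.998 + 200 + 250 + 79, which totals 775.998 million years.

775.998 million years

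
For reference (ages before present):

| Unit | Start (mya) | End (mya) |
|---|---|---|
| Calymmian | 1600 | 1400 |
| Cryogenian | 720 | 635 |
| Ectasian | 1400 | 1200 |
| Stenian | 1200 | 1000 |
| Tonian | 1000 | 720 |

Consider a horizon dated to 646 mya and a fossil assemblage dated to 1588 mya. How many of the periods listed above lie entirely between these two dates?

The older date is 1588 Ma and the younger is 646 Ma.
Periods with start < 1588 and end > 646 Ma: Ectasian (1400–1200), Stenian (1200–1000), Tonian (1000–720).
That is 3 complete periods.

3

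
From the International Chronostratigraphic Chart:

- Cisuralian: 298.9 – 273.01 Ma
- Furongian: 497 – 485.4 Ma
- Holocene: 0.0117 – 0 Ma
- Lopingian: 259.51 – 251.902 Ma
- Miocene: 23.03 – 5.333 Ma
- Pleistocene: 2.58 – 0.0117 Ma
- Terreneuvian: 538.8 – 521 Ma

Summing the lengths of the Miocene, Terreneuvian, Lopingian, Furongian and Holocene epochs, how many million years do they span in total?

Each duration: Miocene = 17.697; Terreneuvian = 17.8; Lopingian = 7.608; Furongian = 11.6; Holocene = 0.0117.
Sum: 17.697 + 17.8 + 7.608 + 11.6 + 0.0117 = 54.7167 Myr.

54.7167 million years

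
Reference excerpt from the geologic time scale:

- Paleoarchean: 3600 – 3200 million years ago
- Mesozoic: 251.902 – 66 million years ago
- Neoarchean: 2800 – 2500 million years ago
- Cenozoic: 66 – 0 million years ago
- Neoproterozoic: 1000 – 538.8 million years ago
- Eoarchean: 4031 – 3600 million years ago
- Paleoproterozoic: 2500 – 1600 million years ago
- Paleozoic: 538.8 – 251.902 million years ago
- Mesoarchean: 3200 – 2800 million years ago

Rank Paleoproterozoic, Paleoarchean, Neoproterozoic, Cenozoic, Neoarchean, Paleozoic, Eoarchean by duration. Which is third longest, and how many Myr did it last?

Eoarchean, 431 million years

Durations: Paleoproterozoic 900; Paleoarchean 400; Neoproterozoic 461.2; Cenozoic 66; Neoarchean 300; Paleozoic 286.898; Eoarchean 431 Myr.
Sorted longest-first: Paleoproterozoic (900), Neoproterozoic (461.2), Eoarchean (431), Paleoarchean (400), Neoarchean (300), Paleozoic (286.898), Cenozoic (66).
The third longest is Eoarchean at 431 Myr.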